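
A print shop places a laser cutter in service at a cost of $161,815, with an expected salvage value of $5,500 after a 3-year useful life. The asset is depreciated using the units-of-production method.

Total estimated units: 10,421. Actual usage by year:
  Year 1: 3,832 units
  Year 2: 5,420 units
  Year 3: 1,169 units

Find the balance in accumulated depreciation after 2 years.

$138,780

Depreciable base = $161,815 − $5,500 = $156,315.
Rate = $156,315 / 10,421 units = $15 per unit.
Year 1: 3,832 × $15 = $57,480. Book value $104,335.
Year 2: 5,420 × $15 = $81,300. Book value $23,035.
Accumulated through year 2 = $161,815 − $23,035 = $138,780.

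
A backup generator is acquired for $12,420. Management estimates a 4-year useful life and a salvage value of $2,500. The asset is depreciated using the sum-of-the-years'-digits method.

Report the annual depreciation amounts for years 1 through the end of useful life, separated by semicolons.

$3,968; $2,976; $1,984; $992

Depreciable base = $12,420 − $2,500 = $9,920.
Sum of the years' digits = 4+3+2+1 = 10.
Year 1: $9,920 × 4/10 = $3,968. Book value $8,452.
Year 2: $9,920 × 3/10 = $2,976. Book value $5,476.
Year 3: $9,920 × 2/10 = $1,984. Book value $3,492.
Year 4: $9,920 × 1/10 = $992. Book value $2,500.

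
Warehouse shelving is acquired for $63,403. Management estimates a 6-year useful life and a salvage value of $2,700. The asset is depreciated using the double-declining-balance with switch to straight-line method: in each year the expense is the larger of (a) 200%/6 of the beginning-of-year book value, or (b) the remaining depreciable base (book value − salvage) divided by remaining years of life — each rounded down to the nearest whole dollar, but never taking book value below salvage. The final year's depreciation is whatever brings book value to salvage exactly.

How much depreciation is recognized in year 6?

$4,913

Depreciable base = $63,403 − $2,700 = $60,703.
Year 1: DB = ⌊$63,403 × 200%/6⌋ = $21,134; SL = ⌊$60,703/6⌋ = $10,117 → take DB $21,134. Book value $42,269.
Year 2: DB = ⌊$42,269 × 200%/6⌋ = $14,089; SL = ⌊$39,569/5⌋ = $7,913 → take DB $14,089. Book value $28,180.
Year 3: DB = ⌊$28,180 × 200%/6⌋ = $9,393; SL = ⌊$25,480/4⌋ = $6,370 → take DB $9,393. Book value $18,787.
Year 4: DB = ⌊$18,787 × 200%/6⌋ = $6,262; SL = ⌊$16,087/3⌋ = $5,362 → take DB $6,262. Book value $12,525.
Year 5: DB = ⌊$12,525 × 200%/6⌋ = $4,175; SL = ⌊$9,825/2⌋ = $4,912 → take SL $4,912. Book value $7,613.
Year 6 (final): $7,613 − $2,700 = $4,913. Book value $2,700.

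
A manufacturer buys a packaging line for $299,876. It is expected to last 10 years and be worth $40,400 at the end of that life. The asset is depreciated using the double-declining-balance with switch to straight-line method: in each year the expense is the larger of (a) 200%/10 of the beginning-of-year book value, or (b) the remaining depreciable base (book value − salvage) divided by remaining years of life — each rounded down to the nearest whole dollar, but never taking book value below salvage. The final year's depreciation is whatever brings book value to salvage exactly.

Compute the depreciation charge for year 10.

$0

Depreciable base = $299,876 − $40,400 = $259,476.
Year 1: DB = ⌊$299,876 × 200%/10⌋ = $59,975; SL = ⌊$259,476/10⌋ = $25,947 → take DB $59,975. Book value $239,901.
Year 2: DB = ⌊$239,901 × 200%/10⌋ = $47,980; SL = ⌊$199,501/9⌋ = $22,166 → take DB $47,980. Book value $191,921.
Year 3: DB = ⌊$191,921 × 200%/10⌋ = $38,384; SL = ⌊$151,521/8⌋ = $18,940 → take DB $38,384. Book value $153,537.
Year 4: DB = ⌊$153,537 × 200%/10⌋ = $30,707; SL = ⌊$113,137/7⌋ = $16,162 → take DB $30,707. Book value $122,830.
Year 5: DB = ⌊$122,830 × 200%/10⌋ = $24,566; SL = ⌊$82,430/6⌋ = $13,738 → take DB $24,566. Book value $98,264.
Year 6: DB = ⌊$98,264 × 200%/10⌋ = $19,652; SL = ⌊$57,864/5⌋ = $11,572 → take DB $19,652. Book value $78,612.
Year 7: DB = ⌊$78,612 × 200%/10⌋ = $15,722; SL = ⌊$38,212/4⌋ = $9,553 → take DB $15,722. Book value $62,890.
Year 8: DB = ⌊$62,890 × 200%/10⌋ = $12,578; SL = ⌊$22,490/3⌋ = $7,496 → take DB $12,578. Book value $50,312.
Year 9: DB = ⌊$50,312 × 200%/10⌋ = $10,062; SL = ⌊$9,912/2⌋ = $4,956 → take DB $10,062, capped at $9,912. Book value $40,400.
Year 10 (final): $40,400 − $40,400 = $0. Book value $40,400.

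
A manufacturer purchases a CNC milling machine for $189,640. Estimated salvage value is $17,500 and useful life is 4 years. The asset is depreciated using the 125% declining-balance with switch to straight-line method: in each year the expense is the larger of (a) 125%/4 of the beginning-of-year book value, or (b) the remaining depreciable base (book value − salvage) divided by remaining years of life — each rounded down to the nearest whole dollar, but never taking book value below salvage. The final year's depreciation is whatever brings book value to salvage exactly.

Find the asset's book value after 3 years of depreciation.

$53,568

Depreciable base = $189,640 − $17,500 = $172,140.
Year 1: DB = ⌊$189,640 × 125%/4⌋ = $59,262; SL = ⌊$172,140/4⌋ = $43,035 → take DB $59,262. Book value $130,378.
Year 2: DB = ⌊$130,378 × 125%/4⌋ = $40,743; SL = ⌊$112,878/3⌋ = $37,626 → take DB $40,743. Book value $89,635.
Year 3: DB = ⌊$89,635 × 125%/4⌋ = $28,010; SL = ⌊$72,135/2⌋ = $36,067 → take SL $36,067. Book value $53,568.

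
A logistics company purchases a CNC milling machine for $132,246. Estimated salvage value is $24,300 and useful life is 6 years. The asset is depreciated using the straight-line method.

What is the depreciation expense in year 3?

$17,991

Depreciable base = $132,246 − $24,300 = $107,946.
Annual expense = $107,946 / 6 = $17,991.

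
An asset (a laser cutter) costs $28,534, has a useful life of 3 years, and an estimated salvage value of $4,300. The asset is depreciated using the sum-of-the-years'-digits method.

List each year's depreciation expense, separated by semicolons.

$12,117; $8,078; $4,039

Depreciable base = $28,534 − $4,300 = $24,234.
Sum of the years' digits = 3+2+1 = 6.
Year 1: $24,234 × 3/6 = $12,117. Book value $16,417.
Year 2: $24,234 × 2/6 = $8,078. Book value $8,339.
Year 3: $24,234 × 1/6 = $4,039. Book value $4,300.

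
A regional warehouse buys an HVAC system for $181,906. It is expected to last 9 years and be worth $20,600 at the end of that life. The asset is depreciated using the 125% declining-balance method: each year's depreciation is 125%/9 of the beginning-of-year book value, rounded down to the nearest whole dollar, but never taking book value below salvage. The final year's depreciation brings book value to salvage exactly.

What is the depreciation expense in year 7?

Depreciable base = $181,906 − $20,600 = $161,306.
Year 1: ⌊$181,906 × 125%/9⌋ = $25,264. Book value $156,642.
Year 2: ⌊$156,642 × 125%/9⌋ = $21,755. Book value $134,887.
Year 3: ⌊$134,887 × 125%/9⌋ = $18,734. Book value $116,153.
Year 4: ⌊$116,153 × 125%/9⌋ = $16,132. Book value $100,021.
Year 5: ⌊$100,021 × 125%/9⌋ = $13,891. Book value $86,130.
Year 6: ⌊$86,130 × 125%/9⌋ = $11,962. Book value $74,168.
Year 7: ⌊$74,168 × 125%/9⌋ = $10,301. Book value $63,867.

$10,301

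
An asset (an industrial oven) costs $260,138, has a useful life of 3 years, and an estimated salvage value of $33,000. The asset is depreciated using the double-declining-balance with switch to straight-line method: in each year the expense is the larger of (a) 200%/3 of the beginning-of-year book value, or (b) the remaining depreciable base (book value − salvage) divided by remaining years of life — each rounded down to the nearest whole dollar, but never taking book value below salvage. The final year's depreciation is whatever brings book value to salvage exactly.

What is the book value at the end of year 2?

$33,000

Depreciable base = $260,138 − $33,000 = $227,138.
Year 1: DB = ⌊$260,138 × 200%/3⌋ = $173,425; SL = ⌊$227,138/3⌋ = $75,712 → take DB $173,425. Book value $86,713.
Year 2: DB = ⌊$86,713 × 200%/3⌋ = $57,808; SL = ⌊$53,713/2⌋ = $26,856 → take DB $57,808, capped at $53,713. Book value $33,000.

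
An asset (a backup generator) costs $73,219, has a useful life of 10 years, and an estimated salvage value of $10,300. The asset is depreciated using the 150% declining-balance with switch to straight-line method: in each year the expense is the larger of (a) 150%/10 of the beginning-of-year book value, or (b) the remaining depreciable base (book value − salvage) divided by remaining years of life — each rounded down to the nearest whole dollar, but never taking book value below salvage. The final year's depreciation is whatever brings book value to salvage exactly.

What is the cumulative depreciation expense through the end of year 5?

$40,730

Depreciable base = $73,219 − $10,300 = $62,919.
Year 1: DB = ⌊$73,219 × 150%/10⌋ = $10,982; SL = ⌊$62,919/10⌋ = $6,291 → take DB $10,982. Book value $62,237.
Year 2: DB = ⌊$62,237 × 150%/10⌋ = $9,335; SL = ⌊$51,937/9⌋ = $5,770 → take DB $9,335. Book value $52,902.
Year 3: DB = ⌊$52,902 × 150%/10⌋ = $7,935; SL = ⌊$42,602/8⌋ = $5,325 → take DB $7,935. Book value $44,967.
Year 4: DB = ⌊$44,967 × 150%/10⌋ = $6,745; SL = ⌊$34,667/7⌋ = $4,952 → take DB $6,745. Book value $38,222.
Year 5: DB = ⌊$38,222 × 150%/10⌋ = $5,733; SL = ⌊$27,922/6⌋ = $4,653 → take DB $5,733. Book value $32,489.
Accumulated through year 5 = $73,219 − $32,489 = $40,730.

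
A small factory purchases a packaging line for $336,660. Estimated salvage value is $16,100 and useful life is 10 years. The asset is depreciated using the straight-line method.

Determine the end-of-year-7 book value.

Depreciable base = $336,660 − $16,100 = $320,560.
Annual expense = $320,560 / 10 = $32,056.
End of year 1: book value $304,604.
End of year 2: book value $272,548.
End of year 3: book value $240,492.
End of year 4: book value $208,436.
End of year 5: book value $176,380.
End of year 6: book value $144,324.
End of year 7: book value $112,268.

$112,268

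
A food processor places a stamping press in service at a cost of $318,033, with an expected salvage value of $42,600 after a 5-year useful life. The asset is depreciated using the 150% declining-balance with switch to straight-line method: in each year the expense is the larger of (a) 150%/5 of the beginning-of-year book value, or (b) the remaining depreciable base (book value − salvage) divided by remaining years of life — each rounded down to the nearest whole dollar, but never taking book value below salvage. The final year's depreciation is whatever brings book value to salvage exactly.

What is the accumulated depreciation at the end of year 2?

Depreciable base = $318,033 − $42,600 = $275,433.
Year 1: DB = ⌊$318,033 × 150%/5⌋ = $95,409; SL = ⌊$275,433/5⌋ = $55,086 → take DB $95,409. Book value $222,624.
Year 2: DB = ⌊$222,624 × 150%/5⌋ = $66,787; SL = ⌊$180,024/4⌋ = $45,006 → take DB $66,787. Book value $155,837.
Accumulated through year 2 = $318,033 − $155,837 = $162,196.

$162,196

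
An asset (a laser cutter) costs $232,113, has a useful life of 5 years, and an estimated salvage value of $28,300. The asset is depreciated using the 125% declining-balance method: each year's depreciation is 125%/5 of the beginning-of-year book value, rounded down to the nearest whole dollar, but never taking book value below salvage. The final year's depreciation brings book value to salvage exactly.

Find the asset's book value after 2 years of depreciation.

Depreciable base = $232,113 − $28,300 = $203,813.
Year 1: ⌊$232,113 × 125%/5⌋ = $58,028. Book value $174,085.
Year 2: ⌊$174,085 × 125%/5⌋ = $43,521. Book value $130,564.

$130,564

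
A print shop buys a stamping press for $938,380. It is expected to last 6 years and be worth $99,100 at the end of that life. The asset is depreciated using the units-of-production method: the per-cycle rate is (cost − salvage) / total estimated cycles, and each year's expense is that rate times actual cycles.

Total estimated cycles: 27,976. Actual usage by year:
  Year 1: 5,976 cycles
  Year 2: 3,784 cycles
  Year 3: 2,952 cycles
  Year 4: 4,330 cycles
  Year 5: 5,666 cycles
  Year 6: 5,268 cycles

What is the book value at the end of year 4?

$427,120

Depreciable base = $938,380 − $99,100 = $839,280.
Rate = $839,280 / 27,976 cycles = $30 per cycle.
Year 1: 5,976 × $30 = $179,280. Book value $759,100.
Year 2: 3,784 × $30 = $113,520. Book value $645,580.
Year 3: 2,952 × $30 = $88,560. Book value $557,020.
Year 4: 4,330 × $30 = $129,900. Book value $427,120.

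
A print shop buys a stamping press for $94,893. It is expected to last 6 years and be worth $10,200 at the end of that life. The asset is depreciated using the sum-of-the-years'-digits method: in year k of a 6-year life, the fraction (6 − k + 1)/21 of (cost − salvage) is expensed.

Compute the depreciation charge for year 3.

Depreciable base = $94,893 − $10,200 = $84,693.
Sum of the years' digits = 6+5+4+3+2+1 = 21.
Year 1: $84,693 × 6/21 = $24,198. Book value $70,695.
Year 2: $84,693 × 5/21 = $20,165. Book value $50,530.
Year 3: $84,693 × 4/21 = $16,132. Book value $34,398.

$16,132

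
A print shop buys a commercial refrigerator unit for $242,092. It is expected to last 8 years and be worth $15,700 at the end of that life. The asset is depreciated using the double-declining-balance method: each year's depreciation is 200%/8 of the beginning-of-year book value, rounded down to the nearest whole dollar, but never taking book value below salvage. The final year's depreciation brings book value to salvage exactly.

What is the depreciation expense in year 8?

Depreciable base = $242,092 − $15,700 = $226,392.
Year 1: ⌊$242,092 × 200%/8⌋ = $60,523. Book value $181,569.
Year 2: ⌊$181,569 × 200%/8⌋ = $45,392. Book value $136,177.
Year 3: ⌊$136,177 × 200%/8⌋ = $34,044. Book value $102,133.
Year 4: ⌊$102,133 × 200%/8⌋ = $25,533. Book value $76,600.
Year 5: ⌊$76,600 × 200%/8⌋ = $19,150. Book value $57,450.
Year 6: ⌊$57,450 × 200%/8⌋ = $14,362. Book value $43,088.
Year 7: ⌊$43,088 × 200%/8⌋ = $10,772. Book value $32,316.
Year 8 (final): $32,316 − $15,700 = $16,616. Book value $15,700.

$16,616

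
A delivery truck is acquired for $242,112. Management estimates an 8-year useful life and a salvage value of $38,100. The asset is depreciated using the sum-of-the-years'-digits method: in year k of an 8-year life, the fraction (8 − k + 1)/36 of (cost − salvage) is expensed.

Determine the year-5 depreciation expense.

Depreciable base = $242,112 − $38,100 = $204,012.
Sum of the years' digits = 8+7+6+5+4+3+2+1 = 36.
Year 1: $204,012 × 8/36 = $45,336. Book value $196,776.
Year 2: $204,012 × 7/36 = $39,669. Book value $157,107.
Year 3: $204,012 × 6/36 = $34,002. Book value $123,105.
Year 4: $204,012 × 5/36 = $28,335. Book value $94,770.
Year 5: $204,012 × 4/36 = $22,668. Book value $72,102.

$22,668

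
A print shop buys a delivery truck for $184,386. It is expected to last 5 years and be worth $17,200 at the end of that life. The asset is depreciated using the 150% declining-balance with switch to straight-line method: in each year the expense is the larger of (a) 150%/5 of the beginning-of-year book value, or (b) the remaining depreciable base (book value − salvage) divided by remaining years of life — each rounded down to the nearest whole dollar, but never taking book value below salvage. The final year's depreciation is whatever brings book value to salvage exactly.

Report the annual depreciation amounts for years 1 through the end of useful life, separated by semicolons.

$55,315; $38,721; $27,105; $23,022; $23,023

Depreciable base = $184,386 − $17,200 = $167,186.
Year 1: DB = ⌊$184,386 × 150%/5⌋ = $55,315; SL = ⌊$167,186/5⌋ = $33,437 → take DB $55,315. Book value $129,071.
Year 2: DB = ⌊$129,071 × 150%/5⌋ = $38,721; SL = ⌊$111,871/4⌋ = $27,967 → take DB $38,721. Book value $90,350.
Year 3: DB = ⌊$90,350 × 150%/5⌋ = $27,105; SL = ⌊$73,150/3⌋ = $24,383 → take DB $27,105. Book value $63,245.
Year 4: DB = ⌊$63,245 × 150%/5⌋ = $18,973; SL = ⌊$46,045/2⌋ = $23,022 → take SL $23,022. Book value $40,223.
Year 5 (final): $40,223 − $17,200 = $23,023. Book value $17,200.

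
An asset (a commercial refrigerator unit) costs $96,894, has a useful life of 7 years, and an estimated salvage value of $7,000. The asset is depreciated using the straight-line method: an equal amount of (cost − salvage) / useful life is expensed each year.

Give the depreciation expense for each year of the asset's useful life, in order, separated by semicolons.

Depreciable base = $96,894 − $7,000 = $89,894.
Annual expense = $89,894 / 7 = $12,842.
End of year 1: book value $84,052.
End of year 2: book value $71,210.
End of year 3: book value $58,368.
End of year 4: book value $45,526.
End of year 5: book value $32,684.
End of year 6: book value $19,842.
End of year 7: book value $7,000.

$12,842; $12,842; $12,842; $12,842; $12,842; $12,842; $12,842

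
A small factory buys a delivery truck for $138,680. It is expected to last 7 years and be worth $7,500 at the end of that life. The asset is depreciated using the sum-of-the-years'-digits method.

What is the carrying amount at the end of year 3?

$54,350

Depreciable base = $138,680 − $7,500 = $131,180.
Sum of the years' digits = 7+6+5+4+3+2+1 = 28.
Year 1: $131,180 × 7/28 = $32,795. Book value $105,885.
Year 2: $131,180 × 6/28 = $28,110. Book value $77,775.
Year 3: $131,180 × 5/28 = $23,425. Book value $54,350.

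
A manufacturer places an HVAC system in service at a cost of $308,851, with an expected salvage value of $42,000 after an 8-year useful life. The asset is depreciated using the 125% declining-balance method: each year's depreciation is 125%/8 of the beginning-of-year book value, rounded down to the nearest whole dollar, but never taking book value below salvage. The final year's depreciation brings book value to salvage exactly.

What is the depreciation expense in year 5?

Depreciable base = $308,851 − $42,000 = $266,851.
Year 1: ⌊$308,851 × 125%/8⌋ = $48,257. Book value $260,594.
Year 2: ⌊$260,594 × 125%/8⌋ = $40,717. Book value $219,877.
Year 3: ⌊$219,877 × 125%/8⌋ = $34,355. Book value $185,522.
Year 4: ⌊$185,522 × 125%/8⌋ = $28,987. Book value $156,535.
Year 5: ⌊$156,535 × 125%/8⌋ = $24,458. Book value $132,077.

$24,458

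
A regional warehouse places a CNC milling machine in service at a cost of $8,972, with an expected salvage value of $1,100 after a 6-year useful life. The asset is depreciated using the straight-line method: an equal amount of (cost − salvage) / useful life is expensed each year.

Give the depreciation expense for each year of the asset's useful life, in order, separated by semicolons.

Depreciable base = $8,972 − $1,100 = $7,872.
Annual expense = $7,872 / 6 = $1,312.
End of year 1: book value $7,660.
End of year 2: book value $6,348.
End of year 3: book value $5,036.
End of year 4: book value $3,724.
End of year 5: book value $2,412.
End of year 6: book value $1,100.

$1,312; $1,312; $1,312; $1,312; $1,312; $1,312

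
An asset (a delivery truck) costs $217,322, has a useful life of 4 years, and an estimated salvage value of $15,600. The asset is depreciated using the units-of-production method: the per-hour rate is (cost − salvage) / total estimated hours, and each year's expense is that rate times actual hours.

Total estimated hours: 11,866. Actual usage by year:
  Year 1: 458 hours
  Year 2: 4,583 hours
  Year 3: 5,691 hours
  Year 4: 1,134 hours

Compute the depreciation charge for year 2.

Depreciable base = $217,322 − $15,600 = $201,722.
Rate = $201,722 / 11,866 hours = $17 per hour.
Year 1: 458 × $17 = $7,786. Book value $209,536.
Year 2: 4,583 × $17 = $77,911. Book value $131,625.

$77,911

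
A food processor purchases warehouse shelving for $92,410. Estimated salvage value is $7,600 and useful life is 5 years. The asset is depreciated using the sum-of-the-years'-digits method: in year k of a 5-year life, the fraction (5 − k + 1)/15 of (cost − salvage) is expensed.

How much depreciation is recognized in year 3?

$16,962

Depreciable base = $92,410 − $7,600 = $84,810.
Sum of the years' digits = 5+4+3+2+1 = 15.
Year 1: $84,810 × 5/15 = $28,270. Book value $64,140.
Year 2: $84,810 × 4/15 = $22,616. Book value $41,524.
Year 3: $84,810 × 3/15 = $16,962. Book value $24,562.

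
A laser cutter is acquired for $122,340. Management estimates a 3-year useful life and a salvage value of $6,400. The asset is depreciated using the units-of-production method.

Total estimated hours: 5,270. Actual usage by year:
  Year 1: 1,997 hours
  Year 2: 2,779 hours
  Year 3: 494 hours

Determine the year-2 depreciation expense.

Depreciable base = $122,340 − $6,400 = $115,940.
Rate = $115,940 / 5,270 hours = $22 per hour.
Year 1: 1,997 × $22 = $43,934. Book value $78,406.
Year 2: 2,779 × $22 = $61,138. Book value $17,268.

$61,138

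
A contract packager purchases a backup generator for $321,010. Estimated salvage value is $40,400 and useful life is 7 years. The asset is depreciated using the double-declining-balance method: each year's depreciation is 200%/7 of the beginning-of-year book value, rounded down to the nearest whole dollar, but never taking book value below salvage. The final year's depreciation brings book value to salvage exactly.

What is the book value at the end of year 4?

$83,563

Depreciable base = $321,010 − $40,400 = $280,610.
Year 1: ⌊$321,010 × 200%/7⌋ = $91,717. Book value $229,293.
Year 2: ⌊$229,293 × 200%/7⌋ = $65,512. Book value $163,781.
Year 3: ⌊$163,781 × 200%/7⌋ = $46,794. Book value $116,987.
Year 4: ⌊$116,987 × 200%/7⌋ = $33,424. Book value $83,563.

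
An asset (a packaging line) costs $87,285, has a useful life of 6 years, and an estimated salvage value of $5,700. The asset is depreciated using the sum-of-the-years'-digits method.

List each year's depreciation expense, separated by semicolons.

Depreciable base = $87,285 − $5,700 = $81,585.
Sum of the years' digits = 6+5+4+3+2+1 = 21.
Year 1: $81,585 × 6/21 = $23,310. Book value $63,975.
Year 2: $81,585 × 5/21 = $19,425. Book value $44,550.
Year 3: $81,585 × 4/21 = $15,540. Book value $29,010.
Year 4: $81,585 × 3/21 = $11,655. Book value $17,355.
Year 5: $81,585 × 2/21 = $7,770. Book value $9,585.
Year 6: $81,585 × 1/21 = $3,885. Book value $5,700.

$23,310; $19,425; $15,540; $11,655; $7,770; $3,885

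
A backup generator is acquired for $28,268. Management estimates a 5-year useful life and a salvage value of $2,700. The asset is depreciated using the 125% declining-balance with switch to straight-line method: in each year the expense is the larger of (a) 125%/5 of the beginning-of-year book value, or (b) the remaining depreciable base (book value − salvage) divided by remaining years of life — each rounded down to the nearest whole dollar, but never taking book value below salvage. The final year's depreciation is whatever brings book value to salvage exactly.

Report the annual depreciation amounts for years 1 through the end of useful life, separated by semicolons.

$7,067; $5,300; $4,400; $4,400; $4,401

Depreciable base = $28,268 − $2,700 = $25,568.
Year 1: DB = ⌊$28,268 × 125%/5⌋ = $7,067; SL = ⌊$25,568/5⌋ = $5,113 → take DB $7,067. Book value $21,201.
Year 2: DB = ⌊$21,201 × 125%/5⌋ = $5,300; SL = ⌊$18,501/4⌋ = $4,625 → take DB $5,300. Book value $15,901.
Year 3: DB = ⌊$15,901 × 125%/5⌋ = $3,975; SL = ⌊$13,201/3⌋ = $4,400 → take SL $4,400. Book value $11,501.
Year 4: DB = ⌊$11,501 × 125%/5⌋ = $2,875; SL = ⌊$8,801/2⌋ = $4,400 → take SL $4,400. Book value $7,101.
Year 5 (final): $7,101 − $2,700 = $4,401. Book value $2,700.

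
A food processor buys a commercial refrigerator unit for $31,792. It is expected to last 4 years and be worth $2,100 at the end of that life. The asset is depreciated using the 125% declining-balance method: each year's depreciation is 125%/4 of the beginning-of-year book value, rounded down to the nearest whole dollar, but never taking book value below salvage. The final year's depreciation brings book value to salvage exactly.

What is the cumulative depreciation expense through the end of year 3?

Depreciable base = $31,792 − $2,100 = $29,692.
Year 1: ⌊$31,792 × 125%/4⌋ = $9,935. Book value $21,857.
Year 2: ⌊$21,857 × 125%/4⌋ = $6,830. Book value $15,027.
Year 3: ⌊$15,027 × 125%/4⌋ = $4,695. Book value $10,332.
Accumulated through year 3 = $31,792 − $10,332 = $21,460.

$21,460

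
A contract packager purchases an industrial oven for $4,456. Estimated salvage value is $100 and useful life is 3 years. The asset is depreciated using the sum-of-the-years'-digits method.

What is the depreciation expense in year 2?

$1,452

Depreciable base = $4,456 − $100 = $4,356.
Sum of the years' digits = 3+2+1 = 6.
Year 1: $4,356 × 3/6 = $2,178. Book value $2,278.
Year 2: $4,356 × 2/6 = $1,452. Book value $826.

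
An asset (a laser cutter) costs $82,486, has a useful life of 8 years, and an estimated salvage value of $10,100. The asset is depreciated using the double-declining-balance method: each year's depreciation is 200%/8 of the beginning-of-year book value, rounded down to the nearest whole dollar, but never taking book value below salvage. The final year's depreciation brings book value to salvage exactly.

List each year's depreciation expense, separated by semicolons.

Depreciable base = $82,486 − $10,100 = $72,386.
Year 1: ⌊$82,486 × 200%/8⌋ = $20,621. Book value $61,865.
Year 2: ⌊$61,865 × 200%/8⌋ = $15,466. Book value $46,399.
Year 3: ⌊$46,399 × 200%/8⌋ = $11,599. Book value $34,800.
Year 4: ⌊$34,800 × 200%/8⌋ = $8,700. Book value $26,100.
Year 5: ⌊$26,100 × 200%/8⌋ = $6,525. Book value $19,575.
Year 6: ⌊$19,575 × 200%/8⌋ = $4,893. Book value $14,682.
Year 7: ⌊$14,682 × 200%/8⌋ = $3,670. Book value $11,012.
Year 8 (final): $11,012 − $10,100 = $912. Book value $10,100.

$20,621; $15,466; $11,599; $8,700; $6,525; $4,893; $3,670; $912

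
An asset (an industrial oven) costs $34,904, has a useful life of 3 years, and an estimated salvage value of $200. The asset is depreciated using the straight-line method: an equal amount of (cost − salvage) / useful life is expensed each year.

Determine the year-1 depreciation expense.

$11,568

Depreciable base = $34,904 − $200 = $34,704.
Annual expense = $34,704 / 3 = $11,568.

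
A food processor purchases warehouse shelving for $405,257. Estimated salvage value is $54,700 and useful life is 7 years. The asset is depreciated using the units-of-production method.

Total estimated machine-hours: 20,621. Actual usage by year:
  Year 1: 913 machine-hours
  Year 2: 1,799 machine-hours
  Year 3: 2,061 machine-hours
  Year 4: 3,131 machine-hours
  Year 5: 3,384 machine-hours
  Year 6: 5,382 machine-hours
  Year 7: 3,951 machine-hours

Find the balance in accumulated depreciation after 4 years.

Depreciable base = $405,257 − $54,700 = $350,557.
Rate = $350,557 / 20,621 machine-hours = $17 per machine-hour.
Year 1: 913 × $17 = $15,521. Book value $389,736.
Year 2: 1,799 × $17 = $30,583. Book value $359,153.
Year 3: 2,061 × $17 = $35,037. Book value $324,116.
Year 4: 3,131 × $17 = $53,227. Book value $270,889.
Accumulated through year 4 = $405,257 − $270,889 = $134,368.

$134,368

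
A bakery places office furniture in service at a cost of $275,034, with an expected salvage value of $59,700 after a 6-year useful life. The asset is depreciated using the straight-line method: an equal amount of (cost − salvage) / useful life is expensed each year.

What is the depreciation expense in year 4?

$35,889

Depreciable base = $275,034 − $59,700 = $215,334.
Annual expense = $215,334 / 6 = $35,889.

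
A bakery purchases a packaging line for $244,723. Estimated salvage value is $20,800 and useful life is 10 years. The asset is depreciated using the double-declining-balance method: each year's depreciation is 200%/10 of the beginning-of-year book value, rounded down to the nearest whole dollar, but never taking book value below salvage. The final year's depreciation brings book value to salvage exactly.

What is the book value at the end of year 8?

$41,060

Depreciable base = $244,723 − $20,800 = $223,923.
Year 1: ⌊$244,723 × 200%/10⌋ = $48,944. Book value $195,779.
Year 2: ⌊$195,779 × 200%/10⌋ = $39,155. Book value $156,624.
Year 3: ⌊$156,624 × 200%/10⌋ = $31,324. Book value $125,300.
Year 4: ⌊$125,300 × 200%/10⌋ = $25,060. Book value $100,240.
Year 5: ⌊$100,240 × 200%/10⌋ = $20,048. Book value $80,192.
Year 6: ⌊$80,192 × 200%/10⌋ = $16,038. Book value $64,154.
Year 7: ⌊$64,154 × 200%/10⌋ = $12,830. Book value $51,324.
Year 8: ⌊$51,324 × 200%/10⌋ = $10,264. Book value $41,060.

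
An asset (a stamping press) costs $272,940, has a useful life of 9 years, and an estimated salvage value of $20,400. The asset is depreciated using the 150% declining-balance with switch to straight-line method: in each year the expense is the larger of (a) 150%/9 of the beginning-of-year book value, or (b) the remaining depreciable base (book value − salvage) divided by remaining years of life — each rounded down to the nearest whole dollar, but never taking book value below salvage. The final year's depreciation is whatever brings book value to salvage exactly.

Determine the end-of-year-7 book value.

Depreciable base = $272,940 − $20,400 = $252,540.
Year 1: DB = ⌊$272,940 × 150%/9⌋ = $45,490; SL = ⌊$252,540/9⌋ = $28,060 → take DB $45,490. Book value $227,450.
Year 2: DB = ⌊$227,450 × 150%/9⌋ = $37,908; SL = ⌊$207,050/8⌋ = $25,881 → take DB $37,908. Book value $189,542.
Year 3: DB = ⌊$189,542 × 150%/9⌋ = $31,590; SL = ⌊$169,142/7⌋ = $24,163 → take DB $31,590. Book value $157,952.
Year 4: DB = ⌊$157,952 × 150%/9⌋ = $26,325; SL = ⌊$137,552/6⌋ = $22,925 → take DB $26,325. Book value $131,627.
Year 5: DB = ⌊$131,627 × 150%/9⌋ = $21,937; SL = ⌊$111,227/5⌋ = $22,245 → take SL $22,245. Book value $109,382.
Year 6: DB = ⌊$109,382 × 150%/9⌋ = $18,230; SL = ⌊$88,982/4⌋ = $22,245 → take SL $22,245. Book value $87,137.
Year 7: DB = ⌊$87,137 × 150%/9⌋ = $14,522; SL = ⌊$66,737/3⌋ = $22,245 → take SL $22,245. Book value $64,892.

$64,892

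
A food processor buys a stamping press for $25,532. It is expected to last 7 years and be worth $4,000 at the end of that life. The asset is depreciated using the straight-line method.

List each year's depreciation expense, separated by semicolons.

$3,076; $3,076; $3,076; $3,076; $3,076; $3,076; $3,076

Depreciable base = $25,532 − $4,000 = $21,532.
Annual expense = $21,532 / 7 = $3,076.
End of year 1: book value $22,456.
End of year 2: book value $19,380.
End of year 3: book value $16,304.
End of year 4: book value $13,228.
End of year 5: book value $10,152.
End of year 6: book value $7,076.
End of year 7: book value $4,000.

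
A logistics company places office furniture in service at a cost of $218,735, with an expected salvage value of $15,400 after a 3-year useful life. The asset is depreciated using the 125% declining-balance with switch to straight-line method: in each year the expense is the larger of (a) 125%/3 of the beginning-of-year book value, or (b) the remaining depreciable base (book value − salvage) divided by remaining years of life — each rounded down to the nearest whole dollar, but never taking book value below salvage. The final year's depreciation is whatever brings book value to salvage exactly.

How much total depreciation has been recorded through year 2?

$147,237

Depreciable base = $218,735 − $15,400 = $203,335.
Year 1: DB = ⌊$218,735 × 125%/3⌋ = $91,139; SL = ⌊$203,335/3⌋ = $67,778 → take DB $91,139. Book value $127,596.
Year 2: DB = ⌊$127,596 × 125%/3⌋ = $53,165; SL = ⌊$112,196/2⌋ = $56,098 → take SL $56,098. Book value $71,498.
Accumulated through year 2 = $218,735 − $71,498 = $147,237.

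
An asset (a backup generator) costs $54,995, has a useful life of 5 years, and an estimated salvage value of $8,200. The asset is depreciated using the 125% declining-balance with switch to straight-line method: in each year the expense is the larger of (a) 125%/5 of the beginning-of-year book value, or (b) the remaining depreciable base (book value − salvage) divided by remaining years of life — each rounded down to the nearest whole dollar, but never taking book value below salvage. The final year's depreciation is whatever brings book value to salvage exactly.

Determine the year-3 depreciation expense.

$7,734

Depreciable base = $54,995 − $8,200 = $46,795.
Year 1: DB = ⌊$54,995 × 125%/5⌋ = $13,748; SL = ⌊$46,795/5⌋ = $9,359 → take DB $13,748. Book value $41,247.
Year 2: DB = ⌊$41,247 × 125%/5⌋ = $10,311; SL = ⌊$33,047/4⌋ = $8,261 → take DB $10,311. Book value $30,936.
Year 3: DB = ⌊$30,936 × 125%/5⌋ = $7,734; SL = ⌊$22,736/3⌋ = $7,578 → take DB $7,734. Book value $23,202.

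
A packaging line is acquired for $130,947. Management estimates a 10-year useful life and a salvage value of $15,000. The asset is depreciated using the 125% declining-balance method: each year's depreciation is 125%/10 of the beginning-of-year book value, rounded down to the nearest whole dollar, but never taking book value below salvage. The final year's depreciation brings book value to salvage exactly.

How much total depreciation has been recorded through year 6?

Depreciable base = $130,947 − $15,000 = $115,947.
Year 1: ⌊$130,947 × 125%/10⌋ = $16,368. Book value $114,579.
Year 2: ⌊$114,579 × 125%/10⌋ = $14,322. Book value $100,257.
Year 3: ⌊$100,257 × 125%/10⌋ = $12,532. Book value $87,725.
Year 4: ⌊$87,725 × 125%/10⌋ = $10,965. Book value $76,760.
Year 5: ⌊$76,760 × 125%/10⌋ = $9,595. Book value $67,165.
Year 6: ⌊$67,165 × 125%/10⌋ = $8,395. Book value $58,770.
Accumulated through year 6 = $130,947 − $58,770 = $72,177.

$72,177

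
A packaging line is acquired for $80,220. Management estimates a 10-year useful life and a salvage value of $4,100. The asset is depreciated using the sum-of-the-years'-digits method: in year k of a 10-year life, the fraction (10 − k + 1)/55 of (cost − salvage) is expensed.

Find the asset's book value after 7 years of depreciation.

$12,404

Depreciable base = $80,220 − $4,100 = $76,120.
Sum of the years' digits = 10+9+8+7+6+5+4+3+2+1 = 55.
Year 1: $76,120 × 10/55 = $13,840. Book value $66,380.
Year 2: $76,120 × 9/55 = $12,456. Book value $53,924.
Year 3: $76,120 × 8/55 = $11,072. Book value $42,852.
Year 4: $76,120 × 7/55 = $9,688. Book value $33,164.
Year 5: $76,120 × 6/55 = $8,304. Book value $24,860.
Year 6: $76,120 × 5/55 = $6,920. Book value $17,940.
Year 7: $76,120 × 4/55 = $5,536. Book value $12,404.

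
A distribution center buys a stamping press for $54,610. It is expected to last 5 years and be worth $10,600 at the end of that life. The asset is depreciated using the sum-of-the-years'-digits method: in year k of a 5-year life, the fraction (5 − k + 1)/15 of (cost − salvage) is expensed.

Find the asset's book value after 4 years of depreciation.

Depreciable base = $54,610 − $10,600 = $44,010.
Sum of the years' digits = 5+4+3+2+1 = 15.
Year 1: $44,010 × 5/15 = $14,670. Book value $39,940.
Year 2: $44,010 × 4/15 = $11,736. Book value $28,204.
Year 3: $44,010 × 3/15 = $8,802. Book value $19,402.
Year 4: $44,010 × 2/15 = $5,868. Book value $13,534.

$13,534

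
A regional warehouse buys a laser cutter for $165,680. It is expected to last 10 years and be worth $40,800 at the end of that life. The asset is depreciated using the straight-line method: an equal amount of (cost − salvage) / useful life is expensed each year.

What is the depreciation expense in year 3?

$12,488

Depreciable base = $165,680 − $40,800 = $124,880.
Annual expense = $124,880 / 10 = $12,488.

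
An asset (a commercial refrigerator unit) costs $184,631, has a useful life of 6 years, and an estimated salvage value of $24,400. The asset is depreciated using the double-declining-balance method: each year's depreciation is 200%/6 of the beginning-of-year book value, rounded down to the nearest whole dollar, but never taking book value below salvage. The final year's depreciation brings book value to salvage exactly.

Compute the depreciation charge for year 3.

Depreciable base = $184,631 − $24,400 = $160,231.
Year 1: ⌊$184,631 × 200%/6⌋ = $61,543. Book value $123,088.
Year 2: ⌊$123,088 × 200%/6⌋ = $41,029. Book value $82,059.
Year 3: ⌊$82,059 × 200%/6⌋ = $27,353. Book value $54,706.

$27,353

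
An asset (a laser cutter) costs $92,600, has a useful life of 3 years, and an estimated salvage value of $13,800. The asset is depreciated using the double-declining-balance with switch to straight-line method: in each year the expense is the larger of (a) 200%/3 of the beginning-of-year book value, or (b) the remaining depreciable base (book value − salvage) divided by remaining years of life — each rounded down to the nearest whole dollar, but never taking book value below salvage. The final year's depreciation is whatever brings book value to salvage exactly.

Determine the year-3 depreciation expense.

$0

Depreciable base = $92,600 − $13,800 = $78,800.
Year 1: DB = ⌊$92,600 × 200%/3⌋ = $61,733; SL = ⌊$78,800/3⌋ = $26,266 → take DB $61,733. Book value $30,867.
Year 2: DB = ⌊$30,867 × 200%/3⌋ = $20,578; SL = ⌊$17,067/2⌋ = $8,533 → take DB $20,578, capped at $17,067. Book value $13,800.
Year 3 (final): $13,800 − $13,800 = $0. Book value $13,800.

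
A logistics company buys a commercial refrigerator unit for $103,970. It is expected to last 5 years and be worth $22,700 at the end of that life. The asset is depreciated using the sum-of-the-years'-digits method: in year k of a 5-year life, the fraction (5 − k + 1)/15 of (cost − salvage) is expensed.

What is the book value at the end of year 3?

$38,954

Depreciable base = $103,970 − $22,700 = $81,270.
Sum of the years' digits = 5+4+3+2+1 = 15.
Year 1: $81,270 × 5/15 = $27,090. Book value $76,880.
Year 2: $81,270 × 4/15 = $21,672. Book value $55,208.
Year 3: $81,270 × 3/15 = $16,254. Book value $38,954.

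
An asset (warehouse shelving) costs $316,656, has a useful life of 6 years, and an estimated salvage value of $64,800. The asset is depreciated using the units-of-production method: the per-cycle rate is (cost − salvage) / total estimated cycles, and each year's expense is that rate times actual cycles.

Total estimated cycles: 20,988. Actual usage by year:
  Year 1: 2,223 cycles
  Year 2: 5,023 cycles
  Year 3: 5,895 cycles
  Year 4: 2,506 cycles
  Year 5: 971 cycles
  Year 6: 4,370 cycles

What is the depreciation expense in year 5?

$11,652

Depreciable base = $316,656 − $64,800 = $251,856.
Rate = $251,856 / 20,988 cycles = $12 per cycle.
Year 1: 2,223 × $12 = $26,676. Book value $289,980.
Year 2: 5,023 × $12 = $60,276. Book value $229,704.
Year 3: 5,895 × $12 = $70,740. Book value $158,964.
Year 4: 2,506 × $12 = $30,072. Book value $128,892.
Year 5: 971 × $12 = $11,652. Book value $117,240.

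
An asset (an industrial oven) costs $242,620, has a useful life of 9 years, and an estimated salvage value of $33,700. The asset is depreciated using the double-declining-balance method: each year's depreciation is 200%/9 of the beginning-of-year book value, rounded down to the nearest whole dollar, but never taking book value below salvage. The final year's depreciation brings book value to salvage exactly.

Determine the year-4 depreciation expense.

$25,368

Depreciable base = $242,620 − $33,700 = $208,920.
Year 1: ⌊$242,620 × 200%/9⌋ = $53,915. Book value $188,705.
Year 2: ⌊$188,705 × 200%/9⌋ = $41,934. Book value $146,771.
Year 3: ⌊$146,771 × 200%/9⌋ = $32,615. Book value $114,156.
Year 4: ⌊$114,156 × 200%/9⌋ = $25,368. Book value $88,788.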